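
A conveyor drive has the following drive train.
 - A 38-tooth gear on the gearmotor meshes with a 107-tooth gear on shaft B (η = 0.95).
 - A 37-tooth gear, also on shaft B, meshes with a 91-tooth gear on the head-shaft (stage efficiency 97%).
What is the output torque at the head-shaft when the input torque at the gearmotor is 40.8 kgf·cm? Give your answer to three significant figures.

260 kgf·cm

After the gear mesh (107/38): 40.8 × 2.8158 × 0.95 = 109.14 kgf·cm
After the gear mesh (91/37): 109.14 × 2.4595 × 0.97 = 260.37 kgf·cm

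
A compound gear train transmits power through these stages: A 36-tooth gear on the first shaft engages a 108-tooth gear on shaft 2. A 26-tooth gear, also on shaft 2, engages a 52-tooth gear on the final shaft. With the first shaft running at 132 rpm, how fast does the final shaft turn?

gear mesh 108/36 = 3 → 132/3 = 44 rpm
gear mesh 52/26 = 2 → 44/2 = 22 rpm

22 rpm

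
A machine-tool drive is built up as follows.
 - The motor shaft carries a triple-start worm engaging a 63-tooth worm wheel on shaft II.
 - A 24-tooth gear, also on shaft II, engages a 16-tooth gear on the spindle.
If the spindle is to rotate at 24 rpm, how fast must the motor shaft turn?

336 rpm

Overall ratio R = 21 × 0.66667 = 14.
Required input speed = output speed × R = 24 × 14 = 336 rpm.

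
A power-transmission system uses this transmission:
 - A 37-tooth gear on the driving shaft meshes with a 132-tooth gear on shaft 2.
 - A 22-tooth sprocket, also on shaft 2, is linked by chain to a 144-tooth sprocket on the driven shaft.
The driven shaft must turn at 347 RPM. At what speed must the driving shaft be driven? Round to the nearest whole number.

8103 RPM

Overall ratio R = 3.5676 × 6.5455 = 23.351.
Required input speed = output speed × R = 347 × 23.351 = 8102.9 RPM.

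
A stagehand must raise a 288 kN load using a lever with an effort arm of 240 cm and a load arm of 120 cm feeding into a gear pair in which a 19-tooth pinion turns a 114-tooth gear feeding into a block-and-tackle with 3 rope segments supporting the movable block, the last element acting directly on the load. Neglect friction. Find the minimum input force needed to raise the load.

Lever MA = effort arm / load arm = 240/120 = 2.
Gear pair MA = 114/19 = 6.
Block-and-tackle MA = number of supporting rope parts = 3.
Combined ideal MA = 2 × 6 × 3 = 36.
Effort = load / MA = 288 / 36 = 8 kN.

8 kN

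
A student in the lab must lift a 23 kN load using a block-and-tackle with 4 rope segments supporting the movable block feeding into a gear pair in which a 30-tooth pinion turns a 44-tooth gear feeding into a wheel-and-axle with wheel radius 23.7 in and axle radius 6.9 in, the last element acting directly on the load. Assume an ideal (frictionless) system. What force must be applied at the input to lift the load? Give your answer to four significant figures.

1.141 kN

Block-and-tackle MA = number of supporting rope parts = 4.
Gear pair MA = 44/30 = 1.4667.
Wheel-and-axle MA = R/r = 23.7/6.9 = 3.4348.
Combined ideal MA = 4 × 1.4667 × 3.4348 = 20.151.
Effort = load / MA = 23 / 20.151 = 1.1414 kN.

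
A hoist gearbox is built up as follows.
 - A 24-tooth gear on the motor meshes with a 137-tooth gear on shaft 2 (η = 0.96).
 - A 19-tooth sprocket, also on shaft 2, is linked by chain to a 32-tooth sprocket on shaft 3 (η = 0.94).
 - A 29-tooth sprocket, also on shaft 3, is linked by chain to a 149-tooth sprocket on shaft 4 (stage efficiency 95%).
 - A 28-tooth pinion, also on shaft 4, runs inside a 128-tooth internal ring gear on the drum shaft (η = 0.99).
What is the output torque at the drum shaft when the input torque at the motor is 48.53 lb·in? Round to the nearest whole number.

gear mesh 137/24 = 5.7083 → τ = 48.53·5.7083·0.96 = 265.94 lb·in
chain 32/19 = 1.6842 → τ = 265.94·1.6842·0.94 = 421.03 lb·in
chain 149/29 = 5.1379 → τ = 421.03·5.1379·0.95 = 2055.1 lb·in
internal gear 128/28 = 4.5714 → τ = 2055.1·4.5714·0.99 = 9300.7 lb·in

9301 lb·in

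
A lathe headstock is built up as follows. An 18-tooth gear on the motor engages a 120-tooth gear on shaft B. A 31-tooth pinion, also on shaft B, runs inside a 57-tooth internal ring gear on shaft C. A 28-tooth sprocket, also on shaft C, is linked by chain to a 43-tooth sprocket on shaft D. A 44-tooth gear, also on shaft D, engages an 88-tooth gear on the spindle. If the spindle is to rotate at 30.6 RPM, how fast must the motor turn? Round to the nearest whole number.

1152 RPM

Overall ratio R = 6.6667 × 1.8387 × 1.5357 × 2 = 37.65.
Required input speed = output speed × R = 30.6 × 37.65 = 1152.1 RPM.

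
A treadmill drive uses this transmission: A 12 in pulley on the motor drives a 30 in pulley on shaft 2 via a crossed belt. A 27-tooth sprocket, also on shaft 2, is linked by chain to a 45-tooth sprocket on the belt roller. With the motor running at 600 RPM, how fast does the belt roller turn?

the motor → shaft 2 (belt, 30/12): 600 ÷ 2.5 = 240 RPM
shaft 2 → the belt roller (chain, 45/27): 240 ÷ 1.6667 = 144 RPM

144 RPM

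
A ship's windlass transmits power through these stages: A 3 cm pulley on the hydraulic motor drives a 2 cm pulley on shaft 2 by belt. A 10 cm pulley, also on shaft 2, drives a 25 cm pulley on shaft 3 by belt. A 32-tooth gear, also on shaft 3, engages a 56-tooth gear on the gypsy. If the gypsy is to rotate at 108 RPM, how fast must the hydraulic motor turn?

315 RPM

Overall ratio R = 0.66667 × 2.5 × 1.75 = 2.9167.
Required input speed = output speed × R = 108 × 2.9167 = 315 RPM.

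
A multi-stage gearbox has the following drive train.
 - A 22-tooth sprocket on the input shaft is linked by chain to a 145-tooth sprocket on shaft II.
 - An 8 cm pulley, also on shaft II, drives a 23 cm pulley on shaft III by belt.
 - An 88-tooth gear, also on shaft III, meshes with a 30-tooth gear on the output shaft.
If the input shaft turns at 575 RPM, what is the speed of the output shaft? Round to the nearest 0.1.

chain 145/22 = 6.5909 → 575/6.5909 = 87.241 RPM
belt 23/8 = 2.875 → 87.241/2.875 = 30.345 RPM
gear mesh 30/88 = 0.34091 → 30.345/0.34091 = 89.011 RPM

89.0 RPM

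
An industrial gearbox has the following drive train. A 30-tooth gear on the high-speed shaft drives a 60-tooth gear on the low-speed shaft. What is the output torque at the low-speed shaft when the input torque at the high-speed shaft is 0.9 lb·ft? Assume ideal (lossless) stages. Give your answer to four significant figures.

gear mesh 60/30 = 2 → τ = 0.9·2 = 1.8 lb·ft

1.800 lb·ft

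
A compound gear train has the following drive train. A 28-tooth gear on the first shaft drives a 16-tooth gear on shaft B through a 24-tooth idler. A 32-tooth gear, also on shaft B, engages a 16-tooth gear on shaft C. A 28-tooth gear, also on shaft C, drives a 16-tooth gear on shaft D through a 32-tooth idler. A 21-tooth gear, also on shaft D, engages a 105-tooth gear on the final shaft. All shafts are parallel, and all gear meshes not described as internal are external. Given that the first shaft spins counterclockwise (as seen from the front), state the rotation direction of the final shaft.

the first shaft → shaft B: driver → idler → driven is 2 external meshes, 2 reversals → CCW.
shaft B → shaft C: external mesh, 1 reversal → CW.
shaft C → shaft D: driver → idler → driven is 2 external meshes, 2 reversals → CW.
shaft D → the final shaft: external mesh, 1 reversal → CCW.
6 reversals in total — an even number — so the final shaft turns the same way as the first shaft.

counterclockwise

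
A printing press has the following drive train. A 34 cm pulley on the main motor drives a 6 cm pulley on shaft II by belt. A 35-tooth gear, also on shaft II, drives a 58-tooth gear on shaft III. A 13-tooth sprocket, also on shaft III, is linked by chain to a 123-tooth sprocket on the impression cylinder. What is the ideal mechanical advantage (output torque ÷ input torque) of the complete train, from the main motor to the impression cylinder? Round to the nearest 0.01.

2.77

Each stage contributes driven/driver: belt 6/34 = 0.17647, gear mesh 58/35 = 1.6571, chain 123/13 = 9.4615.
Overall: 0.17647 × 1.6571 × 9.4615 = 2.7669.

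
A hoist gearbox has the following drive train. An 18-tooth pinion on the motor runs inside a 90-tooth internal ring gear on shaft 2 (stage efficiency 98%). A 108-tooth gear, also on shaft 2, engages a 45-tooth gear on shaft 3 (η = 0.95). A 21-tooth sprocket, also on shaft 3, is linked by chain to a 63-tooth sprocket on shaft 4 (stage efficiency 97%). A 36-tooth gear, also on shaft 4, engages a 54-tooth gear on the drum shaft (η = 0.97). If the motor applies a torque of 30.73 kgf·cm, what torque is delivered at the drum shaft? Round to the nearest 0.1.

252.4 kgf·cm

internal gear 90/18 = 5 → τ = 30.73·5·0.98 = 150.58 kgf·cm
gear mesh 45/108 = 0.41667 → τ = 150.58·0.41667·0.95 = 59.603 kgf·cm
chain 63/21 = 3 → τ = 59.603·3·0.97 = 173.45 kgf·cm
gear mesh 54/36 = 1.5 → τ = 173.45·1.5·0.97 = 252.36 kgf·cm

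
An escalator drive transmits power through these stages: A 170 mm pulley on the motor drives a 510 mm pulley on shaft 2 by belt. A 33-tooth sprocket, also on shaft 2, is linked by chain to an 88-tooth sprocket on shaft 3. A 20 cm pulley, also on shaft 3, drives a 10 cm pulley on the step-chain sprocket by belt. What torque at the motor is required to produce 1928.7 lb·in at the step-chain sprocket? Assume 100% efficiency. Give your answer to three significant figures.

Overall ratio R = 3 × 2.6667 × 0.5 = 4.
Input torque = output torque / R = 1928.7 / 4 = 482.18 lb·in.

482 lb·in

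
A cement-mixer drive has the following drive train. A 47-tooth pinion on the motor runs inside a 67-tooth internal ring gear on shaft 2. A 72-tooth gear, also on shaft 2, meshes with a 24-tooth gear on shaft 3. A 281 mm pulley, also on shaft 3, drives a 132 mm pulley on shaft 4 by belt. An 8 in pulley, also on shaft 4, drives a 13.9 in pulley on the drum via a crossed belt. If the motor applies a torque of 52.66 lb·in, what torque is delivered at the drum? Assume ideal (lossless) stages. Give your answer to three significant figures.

20.4 lb·in

internal gear 67/47 = 1.4255 → τ = 52.66·1.4255 = 75.069 lb·in
gear mesh 24/72 = 0.33333 → τ = 75.069·0.33333 = 25.023 lb·in
belt 132/281 = 0.46975 → τ = 25.023·0.46975 = 11.754 lb·in
belt 13.9/8 = 1.7375 → τ = 11.754·1.7375 = 20.423 lb·in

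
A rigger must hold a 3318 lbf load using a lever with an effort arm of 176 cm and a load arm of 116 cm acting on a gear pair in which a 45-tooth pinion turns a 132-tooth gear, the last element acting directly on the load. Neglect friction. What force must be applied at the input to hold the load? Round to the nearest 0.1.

745.5 lbf

Lever MA = effort arm / load arm = 176/116 = 1.5172.
Gear pair MA = 132/45 = 2.9333.
Combined ideal MA = 1.5172 × 2.9333 = 4.4506.
Effort = load / MA = 3318 / 4.4506 = 745.52 lbf.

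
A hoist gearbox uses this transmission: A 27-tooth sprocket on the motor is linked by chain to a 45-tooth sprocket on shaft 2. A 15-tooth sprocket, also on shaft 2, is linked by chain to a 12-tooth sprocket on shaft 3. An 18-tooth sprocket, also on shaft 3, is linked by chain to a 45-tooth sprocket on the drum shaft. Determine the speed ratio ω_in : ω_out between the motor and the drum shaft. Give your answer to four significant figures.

Each stage contributes driven/driver: chain 45/27 = 1.6667, chain 12/15 = 0.8, chain 45/18 = 2.5.
Overall: 1.6667 × 0.8 × 2.5 = 3.3333.

3.333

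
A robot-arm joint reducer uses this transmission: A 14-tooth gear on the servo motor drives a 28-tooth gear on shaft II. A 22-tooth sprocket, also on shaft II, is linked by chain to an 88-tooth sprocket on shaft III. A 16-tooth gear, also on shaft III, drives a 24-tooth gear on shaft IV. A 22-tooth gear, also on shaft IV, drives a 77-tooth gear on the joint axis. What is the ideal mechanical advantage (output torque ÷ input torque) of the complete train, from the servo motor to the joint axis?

42

Each stage contributes driven/driver: gear mesh 28/14 = 2, chain 88/22 = 4, gear mesh 24/16 = 1.5, gear mesh 77/22 = 3.5.
Overall: 2 × 4 × 1.5 × 3.5 = 42.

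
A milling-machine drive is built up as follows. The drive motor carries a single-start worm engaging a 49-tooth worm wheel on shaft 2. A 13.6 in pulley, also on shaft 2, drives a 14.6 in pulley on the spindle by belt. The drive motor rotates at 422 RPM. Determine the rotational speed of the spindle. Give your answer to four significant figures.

Worm: ratio = 49/1 = 49, so shaft 2 turns at 422 / 49 = 8.6122 RPM.
Belt: ratio = 14.6/13.6 = 1.0735, so the spindle turns at 8.6122 / 1.0735 = 8.0224 RPM.

8.022 RPM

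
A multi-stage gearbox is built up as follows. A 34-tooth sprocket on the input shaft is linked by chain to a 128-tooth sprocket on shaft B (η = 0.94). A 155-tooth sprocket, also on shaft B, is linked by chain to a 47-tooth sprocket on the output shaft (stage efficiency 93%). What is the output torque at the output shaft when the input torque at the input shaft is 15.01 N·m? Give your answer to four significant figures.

After the chain (128/34): 15.01 × 3.7647 × 0.94 = 53.118 N·m
After the chain (47/155): 53.118 × 0.30323 × 0.93 = 14.979 N·m

14.98 N·m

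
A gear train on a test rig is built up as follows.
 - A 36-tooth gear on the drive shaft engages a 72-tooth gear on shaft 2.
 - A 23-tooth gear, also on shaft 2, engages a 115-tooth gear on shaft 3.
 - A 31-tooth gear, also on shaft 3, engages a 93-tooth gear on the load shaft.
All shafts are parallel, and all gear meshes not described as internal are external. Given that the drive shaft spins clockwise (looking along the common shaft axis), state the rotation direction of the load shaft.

anticlockwise

the drive shaft → shaft 2: external mesh, 1 reversal → CCW.
shaft 2 → shaft 3: external mesh, 1 reversal → CW.
shaft 3 → the load shaft: external mesh, 1 reversal → CCW.
3 reversals in total — an odd number — so the load shaft turns opposite to the drive shaft.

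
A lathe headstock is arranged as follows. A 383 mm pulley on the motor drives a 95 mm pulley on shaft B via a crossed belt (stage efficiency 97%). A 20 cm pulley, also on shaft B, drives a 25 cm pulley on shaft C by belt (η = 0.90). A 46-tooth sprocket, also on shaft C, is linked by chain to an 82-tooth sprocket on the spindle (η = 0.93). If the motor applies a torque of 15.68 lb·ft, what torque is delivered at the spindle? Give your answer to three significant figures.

belt 95/383 = 0.24804 → τ = 15.68·0.24804·0.97 = 3.7726 lb·ft
belt 25/20 = 1.25 → τ = 3.7726·1.25·0.90 = 4.2442 lb·ft
chain 82/46 = 1.7826 → τ = 4.2442·1.7826·0.93 = 7.0361 lb·ft

7.04 lb·ft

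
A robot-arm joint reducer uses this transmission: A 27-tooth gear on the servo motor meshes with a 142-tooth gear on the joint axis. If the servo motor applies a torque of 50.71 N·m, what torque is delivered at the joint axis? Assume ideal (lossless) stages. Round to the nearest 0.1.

266.7 N·m

After the gear mesh (142/27): 50.71 × 5.2593 = 266.7 N·m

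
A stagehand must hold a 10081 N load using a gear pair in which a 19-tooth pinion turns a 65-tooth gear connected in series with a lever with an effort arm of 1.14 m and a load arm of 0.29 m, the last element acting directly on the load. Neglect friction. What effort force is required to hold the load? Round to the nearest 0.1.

749.6 N

Gear pair MA = 65/19 = 3.4211.
Lever MA = effort arm / load arm = 1.14/0.29 = 3.931.
Combined ideal MA = 3.4211 × 3.931 = 13.448.
Effort = load / MA = 10081 / 13.448 = 749.61 N.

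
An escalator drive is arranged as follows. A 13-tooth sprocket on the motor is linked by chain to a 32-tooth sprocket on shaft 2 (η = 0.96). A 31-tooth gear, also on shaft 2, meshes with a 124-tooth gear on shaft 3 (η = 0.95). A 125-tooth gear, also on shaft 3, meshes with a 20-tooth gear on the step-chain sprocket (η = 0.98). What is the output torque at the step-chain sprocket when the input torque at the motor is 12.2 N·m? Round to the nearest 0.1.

17.2 N·m

chain 32/13 = 2.4615 → τ = 12.2·2.4615·0.96 = 28.83 N·m
gear mesh 124/31 = 4 → τ = 28.83·4·0.95 = 109.55 N·m
gear mesh 20/125 = 0.16 → τ = 109.55·0.16·0.98 = 17.178 N·m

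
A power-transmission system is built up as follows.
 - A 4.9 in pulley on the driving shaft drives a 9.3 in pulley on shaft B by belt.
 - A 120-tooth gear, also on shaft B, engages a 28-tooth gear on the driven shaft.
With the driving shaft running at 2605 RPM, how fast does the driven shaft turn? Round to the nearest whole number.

5882 RPM

the driving shaft → shaft B (belt, 9.3/4.9): 2605 ÷ 1.898 = 1372.5 RPM
shaft B → the driven shaft (gear mesh, 28/120): 1372.5 ÷ 0.23333 = 5882.3 RPM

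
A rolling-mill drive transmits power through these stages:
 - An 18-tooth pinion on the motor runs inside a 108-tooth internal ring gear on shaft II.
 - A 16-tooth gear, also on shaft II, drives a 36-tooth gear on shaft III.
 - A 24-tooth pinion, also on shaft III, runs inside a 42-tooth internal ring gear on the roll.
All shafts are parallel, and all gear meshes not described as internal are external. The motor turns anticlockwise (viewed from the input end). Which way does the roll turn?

clockwise

the motor → shaft II: internal mesh, same direction → CCW.
shaft II → shaft III: external mesh, 1 reversal → CW.
shaft III → the roll: internal mesh, same direction → CW.
1 reversal in total — an odd number — so the roll turns opposite to the motor.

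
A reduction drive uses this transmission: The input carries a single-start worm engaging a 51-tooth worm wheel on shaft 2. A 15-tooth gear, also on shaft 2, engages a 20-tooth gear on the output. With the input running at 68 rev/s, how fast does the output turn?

Worm: ratio = 51/1 = 51, so shaft 2 turns at 68 / 51 = 1.3333 rev/s.
Gear mesh: ratio = 20/15 = 1.3333, so the output turns at 1.3333 / 1.3333 = 1 rev/s.

1 rev/s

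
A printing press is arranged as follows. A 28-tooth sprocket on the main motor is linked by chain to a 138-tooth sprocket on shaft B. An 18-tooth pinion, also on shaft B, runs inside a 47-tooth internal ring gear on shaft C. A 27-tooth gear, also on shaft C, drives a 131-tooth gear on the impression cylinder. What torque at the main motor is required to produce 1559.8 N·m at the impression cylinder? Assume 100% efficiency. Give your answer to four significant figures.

24.98 N·m

Overall ratio R = 4.9286 × 2.6111 × 4.8519 = 62.439.
Input torque = output torque / R = 1559.8 / 62.439 = 24.981 N·m.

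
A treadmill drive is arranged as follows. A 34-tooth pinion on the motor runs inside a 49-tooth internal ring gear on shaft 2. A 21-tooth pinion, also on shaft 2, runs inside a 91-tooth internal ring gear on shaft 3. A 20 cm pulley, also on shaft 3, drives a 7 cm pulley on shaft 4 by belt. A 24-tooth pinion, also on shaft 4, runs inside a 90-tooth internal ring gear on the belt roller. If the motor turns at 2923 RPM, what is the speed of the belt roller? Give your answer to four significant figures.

356.6 RPM

Internal gear: ratio = 49/34 = 1.4412, so shaft 2 turns at 2923 / 1.4412 = 2028.2 RPM.
Internal gear: ratio = 91/21 = 4.3333, so shaft 3 turns at 2028.2 / 4.3333 = 468.05 RPM.
Belt: ratio = 7/20 = 0.35, so shaft 4 turns at 468.05 / 0.35 = 1337.3 RPM.
Internal gear: ratio = 90/24 = 3.75, so the belt roller turns at 1337.3 / 3.75 = 356.61 RPM.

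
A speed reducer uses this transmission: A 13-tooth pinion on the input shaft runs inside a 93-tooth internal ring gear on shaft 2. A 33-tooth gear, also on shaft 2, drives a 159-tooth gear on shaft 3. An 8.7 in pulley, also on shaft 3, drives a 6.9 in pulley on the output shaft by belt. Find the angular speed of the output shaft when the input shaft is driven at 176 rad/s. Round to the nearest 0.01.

6.44 rad/s

internal gear 93/13 = 7.1538 → 176/7.1538 = 24.602 rad/s
gear mesh 159/33 = 4.8182 → 24.602/4.8182 = 5.1061 rad/s
belt 6.9/8.7 = 0.7931 → 5.1061/0.7931 = 6.4381 rad/s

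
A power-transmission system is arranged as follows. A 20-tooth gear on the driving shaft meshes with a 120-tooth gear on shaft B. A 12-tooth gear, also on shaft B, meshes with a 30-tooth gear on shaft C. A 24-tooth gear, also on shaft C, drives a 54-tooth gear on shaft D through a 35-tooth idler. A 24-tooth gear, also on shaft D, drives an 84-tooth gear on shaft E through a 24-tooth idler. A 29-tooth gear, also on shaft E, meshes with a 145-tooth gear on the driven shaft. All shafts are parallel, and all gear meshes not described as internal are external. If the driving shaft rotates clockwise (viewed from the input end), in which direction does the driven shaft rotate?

anticlockwise

the driving shaft → shaft B: external mesh, 1 reversal → CCW.
shaft B → shaft C: external mesh, 1 reversal → CW.
shaft C → shaft D: driver → idler → driven is 2 external meshes, 2 reversals → CW.
shaft D → shaft E: driver → idler → driven is 2 external meshes, 2 reversals → CW.
shaft E → the driven shaft: external mesh, 1 reversal → CCW.
7 reversals in total — an odd number — so the driven shaft turns opposite to the driving shaft.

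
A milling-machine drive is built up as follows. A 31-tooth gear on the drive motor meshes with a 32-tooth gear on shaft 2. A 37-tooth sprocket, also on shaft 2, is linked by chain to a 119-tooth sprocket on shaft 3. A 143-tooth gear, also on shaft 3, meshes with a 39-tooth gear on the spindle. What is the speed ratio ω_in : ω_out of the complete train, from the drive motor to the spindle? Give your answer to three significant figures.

0.905

Each stage contributes driven/driver: gear mesh 32/31 = 1.0323, chain 119/37 = 3.2162, gear mesh 39/143 = 0.27273.
Overall: 1.0323 × 3.2162 × 0.27273 = 0.90545.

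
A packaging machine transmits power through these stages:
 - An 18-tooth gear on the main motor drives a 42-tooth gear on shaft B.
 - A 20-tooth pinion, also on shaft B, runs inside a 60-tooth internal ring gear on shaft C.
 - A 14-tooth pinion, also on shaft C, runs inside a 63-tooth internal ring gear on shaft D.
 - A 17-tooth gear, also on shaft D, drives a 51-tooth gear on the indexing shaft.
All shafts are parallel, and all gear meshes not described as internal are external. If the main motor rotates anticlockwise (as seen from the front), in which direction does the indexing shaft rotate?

anticlockwise

the main motor → shaft B: external mesh, 1 reversal → CW.
shaft B → shaft C: internal mesh, same direction → CW.
shaft C → shaft D: internal mesh, same direction → CW.
shaft D → the indexing shaft: external mesh, 1 reversal → CCW.
2 reversals in total — an even number — so the indexing shaft turns the same way as the main motor.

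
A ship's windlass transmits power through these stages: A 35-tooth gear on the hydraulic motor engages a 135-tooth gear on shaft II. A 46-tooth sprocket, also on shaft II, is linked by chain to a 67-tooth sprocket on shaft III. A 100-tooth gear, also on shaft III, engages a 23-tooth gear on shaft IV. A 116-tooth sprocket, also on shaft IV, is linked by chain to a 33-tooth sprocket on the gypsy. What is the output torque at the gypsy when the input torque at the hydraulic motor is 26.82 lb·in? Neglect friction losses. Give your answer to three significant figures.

9.86 lb·in

gear mesh 135/35 = 3.8571 → τ = 26.82·3.8571 = 103.45 lb·in
chain 67/46 = 1.4565 → τ = 103.45·1.4565 = 150.68 lb·in
gear mesh 23/100 = 0.23 → τ = 150.68·0.23 = 34.655 lb·in
chain 33/116 = 0.28448 → τ = 34.655·0.28448 = 9.8588 lb·in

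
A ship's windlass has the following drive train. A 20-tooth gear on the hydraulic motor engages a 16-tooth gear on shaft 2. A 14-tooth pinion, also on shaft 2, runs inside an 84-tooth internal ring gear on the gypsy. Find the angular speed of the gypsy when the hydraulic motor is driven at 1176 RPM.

gear mesh 16/20 = 0.8 → 1176/0.8 = 1470 RPM
internal gear 84/14 = 6 → 1470/6 = 245 RPM

245 RPM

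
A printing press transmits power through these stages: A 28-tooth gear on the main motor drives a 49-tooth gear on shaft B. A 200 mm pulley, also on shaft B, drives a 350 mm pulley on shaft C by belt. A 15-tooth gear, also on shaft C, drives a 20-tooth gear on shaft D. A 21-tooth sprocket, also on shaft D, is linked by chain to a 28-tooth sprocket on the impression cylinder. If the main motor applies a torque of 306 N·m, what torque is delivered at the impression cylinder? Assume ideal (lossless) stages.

Gear mesh: ratio = 49/28 = 1.75; torque at shaft B = 306 × 1.75 = 535.5 N·m.
Belt: ratio = 350/200 = 1.75; torque at shaft C = 535.5 × 1.75 = 937.12 N·m.
Gear mesh: ratio = 20/15 = 1.3333; torque at shaft D = 937.12 × 1.3333 = 1249.5 N·m.
Chain: ratio = 28/21 = 1.3333; torque at the impression cylinder = 1249.5 × 1.3333 = 1666 N·m.

1666 N·m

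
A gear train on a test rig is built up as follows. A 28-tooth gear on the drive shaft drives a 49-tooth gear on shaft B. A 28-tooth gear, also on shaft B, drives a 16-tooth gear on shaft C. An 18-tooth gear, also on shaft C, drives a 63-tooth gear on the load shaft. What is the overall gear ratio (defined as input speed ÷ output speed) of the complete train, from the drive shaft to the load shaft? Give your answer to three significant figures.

3.50

Each stage contributes driven/driver: gear mesh 49/28 = 1.75, gear mesh 16/28 = 0.57143, gear mesh 63/18 = 3.5.
Overall: 1.75 × 0.57143 × 3.5 = 3.5.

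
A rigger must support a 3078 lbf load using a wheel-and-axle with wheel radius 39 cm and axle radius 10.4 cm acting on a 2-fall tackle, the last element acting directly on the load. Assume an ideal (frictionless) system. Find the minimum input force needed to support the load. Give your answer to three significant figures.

410 lbf

Wheel-and-axle MA = R/r = 39/10.4 = 3.75.
Block-and-tackle MA = number of supporting rope parts = 2.
Combined ideal MA = 3.75 × 2 = 7.5.
Effort = load / MA = 3078 / 7.5 = 410.4 lbf.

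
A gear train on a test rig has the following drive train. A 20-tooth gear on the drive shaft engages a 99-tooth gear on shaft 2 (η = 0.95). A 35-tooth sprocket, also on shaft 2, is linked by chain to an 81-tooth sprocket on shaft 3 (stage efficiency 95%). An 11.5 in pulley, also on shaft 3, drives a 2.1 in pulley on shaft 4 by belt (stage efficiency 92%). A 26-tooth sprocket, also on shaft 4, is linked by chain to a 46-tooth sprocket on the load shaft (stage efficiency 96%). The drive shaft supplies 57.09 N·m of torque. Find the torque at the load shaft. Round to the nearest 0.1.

168.4 N·m

Gear mesh: ratio = 99/20 = 4.95; torque at shaft 2 = 57.09 × 4.95 × 0.95 = 268.47 N·m.
Chain: ratio = 81/35 = 2.3143; torque at shaft 3 = 268.47 × 2.3143 × 0.95 = 590.24 N·m.
Belt: ratio = 2.1/11.5 = 0.18261; torque at shaft 4 = 590.24 × 0.18261 × 0.92 = 99.161 N·m.
Chain: ratio = 46/26 = 1.7692; torque at the load shaft = 99.161 × 1.7692 × 0.96 = 168.42 N·m.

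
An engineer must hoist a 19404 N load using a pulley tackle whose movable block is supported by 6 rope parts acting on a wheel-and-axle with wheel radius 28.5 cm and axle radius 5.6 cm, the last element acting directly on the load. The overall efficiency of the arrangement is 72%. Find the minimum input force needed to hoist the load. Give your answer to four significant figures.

882.6 N

Block-and-tackle MA = number of supporting rope parts = 6.
Wheel-and-axle MA = R/r = 28.5/5.6 = 5.0893.
Combined ideal MA = 6 × 5.0893 = 30.536.
Actual MA = 30.536 × 0.72 = 21.986.
Effort = load / actual MA = 19404 / 21.986 = 882.57 N.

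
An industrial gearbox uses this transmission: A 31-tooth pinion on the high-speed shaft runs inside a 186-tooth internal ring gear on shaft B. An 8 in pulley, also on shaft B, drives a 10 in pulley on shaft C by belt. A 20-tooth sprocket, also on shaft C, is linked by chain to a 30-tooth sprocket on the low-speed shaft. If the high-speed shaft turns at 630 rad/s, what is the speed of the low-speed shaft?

Internal gear: ratio = 186/31 = 6, so shaft B turns at 630 / 6 = 105 rad/s.
Belt: ratio = 10/8 = 1.25, so shaft C turns at 105 / 1.25 = 84 rad/s.
Chain: ratio = 30/20 = 1.5, so the low-speed shaft turns at 84 / 1.5 = 56 rad/s.

56 rad/s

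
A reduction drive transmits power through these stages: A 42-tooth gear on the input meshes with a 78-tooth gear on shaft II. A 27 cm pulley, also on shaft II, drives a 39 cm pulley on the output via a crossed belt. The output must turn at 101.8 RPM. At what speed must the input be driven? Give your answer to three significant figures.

Overall ratio R = 1.8571 × 1.4444 = 2.6825.
Required input speed = output speed × R = 101.8 × 2.6825 = 273.08 RPM.

273 RPM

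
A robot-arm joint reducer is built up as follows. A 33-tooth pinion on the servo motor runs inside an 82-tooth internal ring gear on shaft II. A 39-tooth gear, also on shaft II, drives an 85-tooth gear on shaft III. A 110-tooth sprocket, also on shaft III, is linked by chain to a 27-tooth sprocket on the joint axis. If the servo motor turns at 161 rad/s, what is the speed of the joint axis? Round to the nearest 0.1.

121.1 rad/s

Internal gear: ratio = 82/33 = 2.4848, so shaft II turns at 161 / 2.4848 = 64.793 rad/s.
Gear mesh: ratio = 85/39 = 2.1795, so shaft III turns at 64.793 / 2.1795 = 29.728 rad/s.
Chain: ratio = 27/110 = 0.24545, so the joint axis turns at 29.728 / 0.24545 = 121.12 rad/s.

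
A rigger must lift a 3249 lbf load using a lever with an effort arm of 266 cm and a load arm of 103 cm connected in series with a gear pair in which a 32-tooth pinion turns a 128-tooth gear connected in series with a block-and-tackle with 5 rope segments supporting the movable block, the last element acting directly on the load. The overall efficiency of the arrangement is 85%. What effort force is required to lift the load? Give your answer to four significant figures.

Lever MA = effort arm / load arm = 266/103 = 2.5825.
Gear pair MA = 128/32 = 4.
Block-and-tackle MA = number of supporting rope parts = 5.
Combined ideal MA = 2.5825 × 4 × 5 = 51.65.
Actual MA = 51.65 × 0.85 = 43.903.
Effort = load / actual MA = 3249 / 43.903 = 74.004 lbf.

74.00 lbf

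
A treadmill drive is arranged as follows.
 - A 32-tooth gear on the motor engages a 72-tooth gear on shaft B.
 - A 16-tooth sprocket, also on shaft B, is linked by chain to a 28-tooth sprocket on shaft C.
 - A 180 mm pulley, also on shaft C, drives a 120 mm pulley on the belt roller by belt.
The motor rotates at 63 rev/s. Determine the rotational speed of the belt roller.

gear mesh 72/32 = 2.25 → 63/2.25 = 28 rev/s
chain 28/16 = 1.75 → 28/1.75 = 16 rev/s
belt 120/180 = 0.66667 → 16/0.66667 = 24 rev/s

24 rev/s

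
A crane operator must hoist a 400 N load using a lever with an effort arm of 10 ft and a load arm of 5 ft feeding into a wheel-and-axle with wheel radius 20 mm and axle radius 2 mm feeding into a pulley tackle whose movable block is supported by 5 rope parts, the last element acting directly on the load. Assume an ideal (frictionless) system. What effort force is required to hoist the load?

4 N

Lever MA = effort arm / load arm = 10/5 = 2.
Wheel-and-axle MA = R/r = 20/2 = 10.
Block-and-tackle MA = number of supporting rope parts = 5.
Combined ideal MA = 2 × 10 × 5 = 100.
Effort = load / MA = 400 / 100 = 4 N.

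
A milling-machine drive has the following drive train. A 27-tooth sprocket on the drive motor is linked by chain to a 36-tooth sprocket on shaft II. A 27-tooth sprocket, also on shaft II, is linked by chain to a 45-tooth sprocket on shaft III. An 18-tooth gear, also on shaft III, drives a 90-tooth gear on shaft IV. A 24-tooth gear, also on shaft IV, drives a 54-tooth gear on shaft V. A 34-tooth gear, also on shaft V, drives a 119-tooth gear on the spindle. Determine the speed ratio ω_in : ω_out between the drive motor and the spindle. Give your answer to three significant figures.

87.5

Each stage contributes driven/driver: chain 36/27 = 1.3333, chain 45/27 = 1.6667, gear mesh 90/18 = 5, gear mesh 54/24 = 2.25, gear mesh 119/34 = 3.5.
Overall: 1.3333 × 1.6667 × 5 × 2.25 × 3.5 = 87.5.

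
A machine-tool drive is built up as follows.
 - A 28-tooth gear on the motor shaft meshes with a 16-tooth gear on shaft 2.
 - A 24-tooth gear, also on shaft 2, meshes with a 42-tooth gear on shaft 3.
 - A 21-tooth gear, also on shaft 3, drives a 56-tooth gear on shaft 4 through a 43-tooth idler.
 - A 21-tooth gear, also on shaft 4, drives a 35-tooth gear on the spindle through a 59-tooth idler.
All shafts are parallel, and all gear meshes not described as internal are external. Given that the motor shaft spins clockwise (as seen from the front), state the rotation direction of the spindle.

clockwise

the motor shaft → shaft 2: external mesh, 1 reversal → CCW.
shaft 2 → shaft 3: external mesh, 1 reversal → CW.
shaft 3 → shaft 4: driver → idler → driven is 2 external meshes, 2 reversals → CW.
shaft 4 → the spindle: driver → idler → driven is 2 external meshes, 2 reversals → CW.
6 reversals in total — an even number — so the spindle turns the same way as the motor shaft.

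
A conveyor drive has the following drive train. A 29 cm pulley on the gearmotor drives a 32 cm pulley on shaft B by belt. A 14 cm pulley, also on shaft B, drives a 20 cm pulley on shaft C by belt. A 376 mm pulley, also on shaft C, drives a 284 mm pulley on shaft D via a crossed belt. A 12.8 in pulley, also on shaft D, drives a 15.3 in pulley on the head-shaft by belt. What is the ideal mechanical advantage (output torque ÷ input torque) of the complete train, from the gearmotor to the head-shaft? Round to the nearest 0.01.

Each stage contributes driven/driver: belt 32/29 = 1.1034, belt 20/14 = 1.4286, belt 284/376 = 0.75532, belt 15.3/12.8 = 1.1953.
Overall: 1.1034 × 1.4286 × 0.75532 × 1.1953 = 1.4232.

1.42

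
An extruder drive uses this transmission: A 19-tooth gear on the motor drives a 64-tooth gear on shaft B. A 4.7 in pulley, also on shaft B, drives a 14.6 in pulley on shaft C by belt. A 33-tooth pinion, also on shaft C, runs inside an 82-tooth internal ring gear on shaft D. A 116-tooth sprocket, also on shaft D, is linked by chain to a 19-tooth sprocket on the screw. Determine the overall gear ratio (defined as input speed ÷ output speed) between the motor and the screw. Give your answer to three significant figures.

4.26

Each stage contributes driven/driver: gear mesh 64/19 = 3.3684, belt 14.6/4.7 = 3.1064, internal gear 82/33 = 2.4848, chain 19/116 = 0.16379.
Overall: 3.3684 × 3.1064 × 2.4848 × 0.16379 = 4.2587.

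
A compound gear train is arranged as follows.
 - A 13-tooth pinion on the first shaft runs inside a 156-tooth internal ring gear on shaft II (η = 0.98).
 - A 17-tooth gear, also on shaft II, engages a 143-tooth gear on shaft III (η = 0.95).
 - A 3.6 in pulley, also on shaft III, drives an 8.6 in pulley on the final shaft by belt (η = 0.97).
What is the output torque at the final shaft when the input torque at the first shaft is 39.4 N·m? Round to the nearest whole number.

Internal gear: ratio = 156/13 = 12; torque at shaft II = 39.4 × 12 × 0.98 = 463.34 N·m.
Gear mesh: ratio = 143/17 = 8.4118; torque at shaft III = 463.34 × 8.4118 × 0.95 = 3702.7 N·m.
Belt: ratio = 8.6/3.6 = 2.3889; torque at the final shaft = 3702.7 × 2.3889 × 0.97 = 8579.9 N·m.

8580 N·m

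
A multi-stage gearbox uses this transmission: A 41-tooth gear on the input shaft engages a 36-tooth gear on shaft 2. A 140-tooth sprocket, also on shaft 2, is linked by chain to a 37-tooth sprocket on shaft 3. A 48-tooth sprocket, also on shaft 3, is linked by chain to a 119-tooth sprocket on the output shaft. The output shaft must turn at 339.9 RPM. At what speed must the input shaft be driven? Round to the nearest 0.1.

Overall ratio R = 0.87805 × 0.26429 × 2.4792 = 0.5753.
Required input speed = output speed × R = 339.9 × 0.5753 = 195.55 RPM.

195.5 RPM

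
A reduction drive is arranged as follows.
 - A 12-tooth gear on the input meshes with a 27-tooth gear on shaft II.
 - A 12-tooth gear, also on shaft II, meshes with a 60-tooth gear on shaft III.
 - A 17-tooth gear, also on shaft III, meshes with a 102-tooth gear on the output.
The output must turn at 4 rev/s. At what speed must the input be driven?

270 rev/s

Overall ratio R = 2.25 × 5 × 6 = 67.5.
Required input speed = output speed × R = 4 × 67.5 = 270 rev/s.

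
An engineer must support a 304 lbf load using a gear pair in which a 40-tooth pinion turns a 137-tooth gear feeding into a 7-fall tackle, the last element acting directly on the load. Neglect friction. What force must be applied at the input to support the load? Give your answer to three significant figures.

12.7 lbf

Gear pair MA = 137/40 = 3.425.
Block-and-tackle MA = number of supporting rope parts = 7.
Combined ideal MA = 3.425 × 7 = 23.975.
Effort = load / MA = 304 / 23.975 = 12.68 lbf.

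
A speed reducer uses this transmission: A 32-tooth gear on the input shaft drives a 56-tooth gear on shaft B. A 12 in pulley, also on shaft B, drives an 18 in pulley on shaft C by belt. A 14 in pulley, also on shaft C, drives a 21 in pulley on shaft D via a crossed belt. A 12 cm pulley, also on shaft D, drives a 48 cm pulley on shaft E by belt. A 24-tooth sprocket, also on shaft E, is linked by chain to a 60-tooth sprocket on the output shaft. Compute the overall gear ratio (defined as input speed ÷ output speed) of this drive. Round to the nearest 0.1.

39.4

Each stage contributes driven/driver: gear mesh 56/32 = 1.75, belt 18/12 = 1.5, belt 21/14 = 1.5, belt 48/12 = 4, chain 60/24 = 2.5.
Overall: 1.75 × 1.5 × 1.5 × 4 × 2.5 = 39.375.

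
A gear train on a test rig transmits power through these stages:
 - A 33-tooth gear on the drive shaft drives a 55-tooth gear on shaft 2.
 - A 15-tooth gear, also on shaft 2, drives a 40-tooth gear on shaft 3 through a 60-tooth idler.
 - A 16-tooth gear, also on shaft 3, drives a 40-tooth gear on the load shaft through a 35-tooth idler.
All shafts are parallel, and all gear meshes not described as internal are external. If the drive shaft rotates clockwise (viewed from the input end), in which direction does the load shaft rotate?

the drive shaft → shaft 2: external mesh, 1 reversal → CCW.
shaft 2 → shaft 3: driver → idler → driven is 2 external meshes, 2 reversals → CCW.
shaft 3 → the load shaft: driver → idler → driven is 2 external meshes, 2 reversals → CCW.
5 reversals in total — an odd number — so the load shaft turns opposite to the drive shaft.

counterclockwise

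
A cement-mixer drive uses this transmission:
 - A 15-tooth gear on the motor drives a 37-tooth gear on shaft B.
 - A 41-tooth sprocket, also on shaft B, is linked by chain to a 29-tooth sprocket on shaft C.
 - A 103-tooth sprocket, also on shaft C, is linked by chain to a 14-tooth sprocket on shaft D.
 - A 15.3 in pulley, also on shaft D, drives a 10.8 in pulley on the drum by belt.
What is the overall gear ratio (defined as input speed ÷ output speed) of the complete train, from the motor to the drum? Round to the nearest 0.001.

0.167

Each stage contributes driven/driver: gear mesh 37/15 = 2.4667, chain 29/41 = 0.70732, chain 14/103 = 0.13592, belt 10.8/15.3 = 0.70588.
Overall: 2.4667 × 0.70732 × 0.13592 × 0.70588 = 0.1674.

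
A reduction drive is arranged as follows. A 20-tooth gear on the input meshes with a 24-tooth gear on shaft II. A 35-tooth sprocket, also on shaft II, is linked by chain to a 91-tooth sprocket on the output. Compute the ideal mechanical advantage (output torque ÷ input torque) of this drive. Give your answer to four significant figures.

Each stage contributes driven/driver: gear mesh 24/20 = 1.2, chain 91/35 = 2.6.
Overall: 1.2 × 2.6 = 3.12.

3.120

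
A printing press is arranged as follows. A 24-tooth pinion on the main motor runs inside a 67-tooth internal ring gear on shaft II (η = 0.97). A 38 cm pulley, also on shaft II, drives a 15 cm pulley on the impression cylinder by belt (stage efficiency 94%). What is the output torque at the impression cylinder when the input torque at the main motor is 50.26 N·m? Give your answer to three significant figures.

Internal gear: ratio = 67/24 = 2.7917; torque at shaft II = 50.26 × 2.7917 × 0.97 = 136.1 N·m.
Belt: ratio = 15/38 = 0.39474; torque at the impression cylinder = 136.1 × 0.39474 × 0.94 = 50.5 N·m.

50.5 N·m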